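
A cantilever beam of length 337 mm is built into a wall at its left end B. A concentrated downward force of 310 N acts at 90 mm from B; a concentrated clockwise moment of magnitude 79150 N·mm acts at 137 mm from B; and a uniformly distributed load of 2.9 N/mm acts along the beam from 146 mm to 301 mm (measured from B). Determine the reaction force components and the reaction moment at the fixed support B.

Resultant of the distributed load: 2.9 × 155 = 449.5 N at 223.5 mm from B.
ΣF_x = 0: B_x = 0.
ΣF_y = 0: B_y − 310 − 2.9·155 = 0 → B_y = 759.5 N.
ΣM about B: M_B − 310·90 − 79150 − (2.9·155)·223.5 = 0 → M_B = 207500 N·mm.

B_x = 0, B_y = 759.5 N, M_B = 207500 N·mm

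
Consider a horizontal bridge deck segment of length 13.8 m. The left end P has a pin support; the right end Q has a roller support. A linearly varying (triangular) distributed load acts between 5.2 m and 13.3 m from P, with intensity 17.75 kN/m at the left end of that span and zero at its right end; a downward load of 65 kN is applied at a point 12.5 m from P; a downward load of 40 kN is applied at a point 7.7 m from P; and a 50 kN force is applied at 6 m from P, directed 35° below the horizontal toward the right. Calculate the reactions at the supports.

Resultant of the triangular load: ½ × 17.75 × 8.1 = 71.8875 kN, acting at 7.9 m from P (one-third of the span from the peak).
Moments about P: Q_y·13.8 − (½·17.75·8.1)·7.9 − 65·12.5 − 40·7.7 − 50·sin35°·6 = 0 → Q_y = 1860.48/13.8 = 134.817 ≈ 134.8 kN.
ΣF_y = 0: P_y + 134.817 − ½·17.75·8.1 − 65 − 40 − 50·sin35° = 0 → P_y = 70.75 kN.
ΣF_x = 0: P_x + 50·cos35° = 0 → P_x = -40.96 kN.

P_x = -40.96 kN, P_y = 70.75 kN, Q_y = 134.8 kN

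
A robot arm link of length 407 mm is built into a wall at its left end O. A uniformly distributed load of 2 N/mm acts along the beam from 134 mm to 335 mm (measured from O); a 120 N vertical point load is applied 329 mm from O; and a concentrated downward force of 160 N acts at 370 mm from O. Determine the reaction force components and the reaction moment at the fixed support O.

O_x = 0, O_y = 682.0 N, M_O = 192900 N·mm

Resultant of the distributed load: 2 × 201 = 402 N at 234.5 mm from O.
ΣF_x = 0: O_x = 0.
ΣF_y = 0: O_y − 2·201 − 120 − 160 = 0 → O_y = 682.0 N.
ΣM about O: M_O − (2·201)·234.5 − 120·329 − 160·370 = 0 → M_O = 192900 N·mm.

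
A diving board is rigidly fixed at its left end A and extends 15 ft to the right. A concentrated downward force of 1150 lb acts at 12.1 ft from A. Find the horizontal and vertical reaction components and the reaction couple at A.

ΣF_x = 0: A_x = 0.
ΣF_y = 0: A_y − 1150 = 0 → A_y = 1150 lb.
ΣM about A: M_A − 1150·12.1 = 0 → M_A = 13920 lb·ft.

A_x = 0, A_y = 1150 lb, M_A = 13920 lb·ft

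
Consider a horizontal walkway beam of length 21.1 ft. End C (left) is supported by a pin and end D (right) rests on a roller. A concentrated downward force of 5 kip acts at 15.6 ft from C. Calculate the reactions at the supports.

ΣM about C: D_y·21.1 − 5·15.6 = 0 → D_y = 78/21.1 = 3.69668 ≈ 3.697 kip.
ΣF_y = 0: C_y + 3.69668 − 5 = 0 → C_y = 1.303 kip.
ΣF_x = 0: no horizontal applied forces, so C_x = 0.

C_x = 0, C_y = 1.303 kip, D_y = 3.697 kip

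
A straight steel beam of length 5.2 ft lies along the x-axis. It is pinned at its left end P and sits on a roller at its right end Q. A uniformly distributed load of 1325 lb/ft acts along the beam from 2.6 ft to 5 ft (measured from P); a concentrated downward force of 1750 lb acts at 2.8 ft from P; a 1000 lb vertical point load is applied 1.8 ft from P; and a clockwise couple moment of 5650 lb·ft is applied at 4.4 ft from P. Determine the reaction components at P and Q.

Resultant of the distributed load: 1325 × 2.4 = 3180 lb at 3.8 ft from P.
ΣM about P: Q_y·5.2 − (1325·2.4)·3.8 − 1750·2.8 − 1000·1.8 − 5650 = 0 → Q_y = 24434/5.2 = 4698.85 ≈ 4699 lb.
ΣF_y = 0: P_y + 4698.85 − 1325·2.4 − 1750 − 1000 = 0 → P_y = 1231 lb.
ΣF_x = 0: no horizontal applied forces, so P_x = 0.

P_x = 0, P_y = 1231 lb, Q_y = 4699 lb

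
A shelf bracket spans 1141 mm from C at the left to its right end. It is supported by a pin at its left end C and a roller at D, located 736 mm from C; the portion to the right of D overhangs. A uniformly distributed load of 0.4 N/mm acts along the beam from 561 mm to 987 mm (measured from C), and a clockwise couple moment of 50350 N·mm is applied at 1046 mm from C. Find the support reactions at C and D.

Resultant of the distributed load: 0.4 × 426 = 170.4 N at 774 mm from C.
Taking moments about C: D_y·736 − (0.4·426)·774 − 50350 = 0 → D_y = 182239.6/736 = 247.608 ≈ 247.6 N.
ΣF_y = 0: C_y + 247.608 − 0.4·426 = 0 → C_y = -77.21 N.
ΣF_x = 0: no horizontal applied forces, so C_x = 0.

C_x = 0, C_y = -77.21 N, D_y = 247.6 N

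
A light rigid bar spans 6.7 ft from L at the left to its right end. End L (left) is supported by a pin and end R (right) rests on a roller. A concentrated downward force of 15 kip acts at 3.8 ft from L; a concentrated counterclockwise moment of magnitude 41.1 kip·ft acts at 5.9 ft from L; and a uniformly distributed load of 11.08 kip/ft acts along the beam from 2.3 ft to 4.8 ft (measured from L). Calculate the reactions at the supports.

Resultant of the distributed load: 11.08 × 2.5 = 27.7 kip at 3.55 ft from L.
ΣM about L: R_y·6.7 − 15·3.8 + 41.1 − (11.08·2.5)·3.55 = 0 → R_y = 114.235/6.7 = 17.05 kip.
ΣF_y = 0: L_y + 17.05 − 15 − 11.08·2.5 = 0 → L_y = 25.65 kip.
ΣF_x = 0: no horizontal applied forces, so L_x = 0.

L_x = 0, L_y = 25.65 kip, R_y = 17.05 kip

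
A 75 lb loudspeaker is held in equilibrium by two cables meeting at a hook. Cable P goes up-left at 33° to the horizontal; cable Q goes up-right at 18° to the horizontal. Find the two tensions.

T_P = 91.78 lb, T_Q = 80.94 lb

ΣF_x = 0: −T_P·cos33° + T_Q·cos18° = 0 → T_Q = 0.88183·T_P.
ΣF_y = 0: T_P·sin33° + T_Q·sin18° = 75.
Substitute: T_P·(0.544639 + 0.88183·0.309017) = 75 → T_P = 91.7836 ≈ 91.78 lb.
Then T_Q = 0.88183 × 91.7836 = 80.94 lb.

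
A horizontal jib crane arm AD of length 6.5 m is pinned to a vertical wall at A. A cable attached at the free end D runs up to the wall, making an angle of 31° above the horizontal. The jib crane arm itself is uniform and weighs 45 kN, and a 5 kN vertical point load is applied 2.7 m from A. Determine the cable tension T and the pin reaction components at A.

ΣM about A: T·sin31°·6.5 − 45·3.25 − 5·2.7 = 0 → T = 159.75/(6.5·0.515038) = 47.7187 ≈ 47.72 kN.
ΣF_x = 0: A_x − T·cos31° = 0 → A_x = 47.7187 × 0.857167 = 40.90 kN.
ΣF_y = 0: A_y + T·sin31° − 45 − 5 = 0 → A_y = 50 − 47.7187 × 0.515038 = 25.42 kN.

T = 47.72 kN, A_x = 40.90 kN, A_y = 25.42 kN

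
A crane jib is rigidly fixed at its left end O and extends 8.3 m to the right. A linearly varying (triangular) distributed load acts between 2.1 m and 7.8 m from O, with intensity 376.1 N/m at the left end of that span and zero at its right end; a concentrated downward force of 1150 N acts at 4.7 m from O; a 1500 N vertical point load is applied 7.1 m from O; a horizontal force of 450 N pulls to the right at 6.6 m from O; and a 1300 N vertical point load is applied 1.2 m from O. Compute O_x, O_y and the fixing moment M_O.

O_x = -450.0 N, O_y = 5022 N, M_O = 21900 N·m

Resultant of the triangular load: ½ × 376.1 × 5.7 = 1071.885 N, acting at 4 m from O (one-third of the span from the peak).
ΣF_x = 0: O_x + 450 = 0 → O_x = -450.0 N.
ΣF_y = 0: O_y − ½·376.1·5.7 − 1150 − 1500 − 1300 = 0 → O_y = 5022 N.
ΣM about O: M_O − (½·376.1·5.7)·4 − 1150·4.7 − 1500·7.1 − 1300·1.2 = 0 → M_O = 21900 N·m.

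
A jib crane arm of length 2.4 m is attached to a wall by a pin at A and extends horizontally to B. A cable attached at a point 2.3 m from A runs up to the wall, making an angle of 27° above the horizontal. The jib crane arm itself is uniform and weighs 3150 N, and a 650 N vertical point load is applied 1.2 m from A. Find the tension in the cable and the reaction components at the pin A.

T = 4367 N, A_x = 3891 N, A_y = 1817 N

ΣM about A: T·sin27°·2.3 − 3150·1.2 − 650·1.2 = 0 → T = 4560/(2.3·0.45399) = 4367.08 ≈ 4367 N.
ΣF_x = 0: A_x − T·cos27° = 0 → A_x = 4367.08 × 0.891007 = 3891 N.
ΣF_y = 0: A_y + T·sin27° − 3150 − 650 = 0 → A_y = 3800 − 4367.08 × 0.45399 = 1817 N.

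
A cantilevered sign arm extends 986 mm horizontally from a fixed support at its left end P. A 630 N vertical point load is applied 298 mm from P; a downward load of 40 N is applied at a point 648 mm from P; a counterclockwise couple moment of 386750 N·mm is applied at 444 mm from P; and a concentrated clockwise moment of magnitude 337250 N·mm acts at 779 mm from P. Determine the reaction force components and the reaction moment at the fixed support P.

ΣF_x = 0: P_x = 0.
ΣF_y = 0: P_y − 630 − 40 = 0 → P_y = 670.0 N.
ΣM about P: M_P − 630·298 − 40·648 + 386750 − 337250 = 0 → M_P = 164200 N·mm.

P_x = 0, P_y = 670.0 N, M_P = 164200 N·mm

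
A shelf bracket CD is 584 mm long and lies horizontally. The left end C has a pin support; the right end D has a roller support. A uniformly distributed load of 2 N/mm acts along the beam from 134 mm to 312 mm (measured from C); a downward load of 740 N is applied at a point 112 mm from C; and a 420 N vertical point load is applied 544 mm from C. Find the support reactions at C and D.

C_x = 0, C_y = 846.9 N, D_y = 669.1 N

Resultant of the distributed load: 2 × 178 = 356 N at 223 mm from C.
ΣM about C: D_y·584 − (2·178)·223 − 740·112 − 420·544 = 0 → D_y = 390748/584 = 669.089 ≈ 669.1 N.
ΣF_y = 0: C_y + 669.089 − 2·178 − 740 − 420 = 0 → C_y = 846.9 N.
ΣF_x = 0: no horizontal applied forces, so C_x = 0.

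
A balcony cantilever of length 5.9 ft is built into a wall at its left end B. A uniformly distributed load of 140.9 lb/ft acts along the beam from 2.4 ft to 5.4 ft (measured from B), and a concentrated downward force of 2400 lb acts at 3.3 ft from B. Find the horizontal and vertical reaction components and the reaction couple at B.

Resultant of the distributed load: 140.9 × 3 = 422.7 lb at 3.9 ft from B.
ΣF_x = 0: B_x = 0.
ΣF_y = 0: B_y − 140.9·3 − 2400 = 0 → B_y = 2823 lb.
ΣM about B: M_B − (140.9·3)·3.9 − 2400·3.3 = 0 → M_B = 9569 lb·ft.

B_x = 0, B_y = 2823 lb, M_B = 9569 lb·ft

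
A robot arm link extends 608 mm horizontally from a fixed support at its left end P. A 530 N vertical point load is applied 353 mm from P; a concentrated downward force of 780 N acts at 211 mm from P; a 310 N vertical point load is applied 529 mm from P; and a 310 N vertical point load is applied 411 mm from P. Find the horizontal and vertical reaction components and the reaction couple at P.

ΣF_x = 0: P_x = 0.
ΣF_y = 0: P_y − 530 − 780 − 310 − 310 = 0 → P_y = 1930 N.
ΣM about P: M_P − 530·353 − 780·211 − 310·529 − 310·411 = 0 → M_P = 643100 N·mm.

P_x = 0, P_y = 1930 N, M_P = 643100 N·mm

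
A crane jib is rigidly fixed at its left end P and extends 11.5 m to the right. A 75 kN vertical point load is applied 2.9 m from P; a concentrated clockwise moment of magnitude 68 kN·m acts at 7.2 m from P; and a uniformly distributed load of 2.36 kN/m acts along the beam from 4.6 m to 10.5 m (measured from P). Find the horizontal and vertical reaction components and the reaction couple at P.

P_x = 0, P_y = 88.92 kN, M_P = 390.6 kN·m

Resultant of the distributed load: 2.36 × 5.9 = 13.924 kN at 7.55 m from P.
ΣF_x = 0: P_x = 0.
ΣF_y = 0: P_y − 75 − 2.36·5.9 = 0 → P_y = 88.92 kN.
ΣM about P: M_P − 75·2.9 − 68 − (2.36·5.9)·7.55 = 0 → M_P = 390.6 kN·m.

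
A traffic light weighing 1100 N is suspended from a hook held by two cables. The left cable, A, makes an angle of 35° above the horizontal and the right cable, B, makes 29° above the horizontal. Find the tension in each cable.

ΣF_x = 0: −T_A·cos35° + T_B·cos29° = 0 → T_B = 0.936581·T_A.
ΣF_y = 0: T_A·sin35° + T_B·sin29° = 1100.
Substitute: T_A·(0.573576 + 0.936581·0.48481) = 1100 → T_A = 1070.41 ≈ 1070 N.
Then T_B = 0.936581 × 1070.41 = 1003 N.

T_A = 1070 N, T_B = 1003 N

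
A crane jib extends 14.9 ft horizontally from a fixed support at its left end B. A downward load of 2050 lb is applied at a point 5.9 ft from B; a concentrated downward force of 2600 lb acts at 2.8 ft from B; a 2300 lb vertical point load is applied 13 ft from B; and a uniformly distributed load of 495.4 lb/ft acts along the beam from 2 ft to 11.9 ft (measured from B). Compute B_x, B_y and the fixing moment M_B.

B_x = 0, B_y = 11850 lb, M_B = 83360 lb·ft

Resultant of the distributed load: 495.4 × 9.9 = 4904.46 lb at 6.95 ft from B.
ΣF_x = 0: B_x = 0.
ΣF_y = 0: B_y − 2050 − 2600 − 2300 − 495.4·9.9 = 0 → B_y = 11850 lb.
ΣM about B: M_B − 2050·5.9 − 2600·2.8 − 2300·13 − (495.4·9.9)·6.95 = 0 → M_B = 83360 lb·ft.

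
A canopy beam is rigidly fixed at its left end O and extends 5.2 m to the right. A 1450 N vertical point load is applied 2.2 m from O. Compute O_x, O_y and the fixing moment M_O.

O_x = 0, O_y = 1450 N, M_O = 3190 N·m

ΣF_x = 0: O_x = 0.
ΣF_y = 0: O_y − 1450 = 0 → O_y = 1450 N.
ΣM about O: M_O − 1450·2.2 = 0 → M_O = 3190 N·m.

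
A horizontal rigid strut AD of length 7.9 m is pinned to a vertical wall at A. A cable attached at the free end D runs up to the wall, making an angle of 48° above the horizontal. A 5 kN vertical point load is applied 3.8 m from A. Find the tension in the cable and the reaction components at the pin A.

ΣM about A: T·sin48°·7.9 − 5·3.8 = 0 → T = 19/(7.9·0.743145) = 3.23633 ≈ 3.236 kN.
ΣF_x = 0: A_x − T·cos48° = 0 → A_x = 3.23633 × 0.669131 = 2.166 kN.
ΣF_y = 0: A_y + T·sin48° − 5 = 0 → A_y = 5 − 3.23633 × 0.743145 = 2.595 kN.

T = 3.236 kN, A_x = 2.166 kN, A_y = 2.595 kN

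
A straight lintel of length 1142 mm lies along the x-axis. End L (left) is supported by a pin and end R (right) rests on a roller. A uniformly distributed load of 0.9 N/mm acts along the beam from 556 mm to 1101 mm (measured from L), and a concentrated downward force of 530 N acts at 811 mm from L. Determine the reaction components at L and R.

Resultant of the distributed load: 0.9 × 545 = 490.5 N at 828.5 mm from L.
Taking moments about L: R_y·1142 − (0.9·545)·828.5 − 530·811 = 0 → R_y = 836209.25/1142 = 732.232 ≈ 732.2 N.
ΣF_y = 0: L_y + 732.232 − 0.9·545 − 530 = 0 → L_y = 288.3 N.
ΣF_x = 0: no horizontal applied forces, so L_x = 0.

L_x = 0, L_y = 288.3 N, R_y = 732.2 N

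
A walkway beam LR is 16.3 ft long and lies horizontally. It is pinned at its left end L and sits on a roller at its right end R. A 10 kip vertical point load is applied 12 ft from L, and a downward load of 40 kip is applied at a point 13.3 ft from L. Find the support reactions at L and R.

Taking moments about L: R_y·16.3 − 10·12 − 40·13.3 = 0 → R_y = 652/16.3 = 40.00 kip.
ΣF_y = 0: L_y + 40 − 10 − 40 = 0 → L_y = 10.00 kip.
ΣF_x = 0: no horizontal applied forces, so L_x = 0.

L_x = 0, L_y = 10.00 kip, R_y = 40.00 kip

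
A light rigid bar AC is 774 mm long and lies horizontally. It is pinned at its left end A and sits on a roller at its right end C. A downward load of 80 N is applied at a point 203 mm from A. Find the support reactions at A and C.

Taking moments about A: C_y·774 − 80·203 = 0 → C_y = 16240/774 = 20.9819 ≈ 20.98 N.
ΣF_y = 0: A_y + 20.9819 − 80 = 0 → A_y = 59.02 N.
ΣF_x = 0: no horizontal applied forces, so A_x = 0.

A_x = 0, A_y = 59.02 N, C_y = 20.98 N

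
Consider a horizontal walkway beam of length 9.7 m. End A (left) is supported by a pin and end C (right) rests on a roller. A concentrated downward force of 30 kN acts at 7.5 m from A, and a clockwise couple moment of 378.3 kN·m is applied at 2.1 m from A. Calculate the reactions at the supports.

ΣM about A: C_y·9.7 − 30·7.5 − 378.3 = 0 → C_y = 603.3/9.7 = 62.1959 ≈ 62.20 kN.
ΣF_y = 0: A_y + 62.1959 − 30 = 0 → A_y = -32.20 kN.
ΣF_x = 0: no horizontal applied forces, so A_x = 0.

A_x = 0, A_y = -32.20 kN, C_y = 62.20 kN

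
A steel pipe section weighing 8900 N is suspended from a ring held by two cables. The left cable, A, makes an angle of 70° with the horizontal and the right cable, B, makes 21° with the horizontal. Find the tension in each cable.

T_A = 8310 N, T_B = 3044 N

ΣF_x = 0: −T_A·cos70° + T_B·cos21° = 0 → T_B = 0.366353·T_A.
ΣF_y = 0: T_A·sin70° + T_B·sin21° = 8900.
Substitute: T_A·(0.939693 + 0.366353·0.358368) = 8900 → T_A = 8310.13 ≈ 8310 N.
Then T_B = 0.366353 × 8310.13 = 3044 N.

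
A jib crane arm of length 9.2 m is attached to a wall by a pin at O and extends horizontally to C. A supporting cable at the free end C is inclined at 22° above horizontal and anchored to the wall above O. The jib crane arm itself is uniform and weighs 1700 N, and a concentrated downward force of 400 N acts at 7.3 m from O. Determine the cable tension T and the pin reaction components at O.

ΣM about O: T·sin22°·9.2 − 1700·4.6 − 400·7.3 = 0 → T = 10740/(9.2·0.374607) = 3116.31 ≈ 3116 N.
ΣF_x = 0: O_x − T·cos22° = 0 → O_x = 3116.31 × 0.927184 = 2889 N.
ΣF_y = 0: O_y + T·sin22° − 1700 − 400 = 0 → O_y = 2100 − 3116.31 × 0.374607 = 932.6 N.

T = 3116 N, O_x = 2889 N, O_y = 932.6 N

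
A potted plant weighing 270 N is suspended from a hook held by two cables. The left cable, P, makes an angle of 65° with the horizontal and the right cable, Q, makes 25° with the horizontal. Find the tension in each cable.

ΣF_x = 0: −T_P·cos65° + T_Q·cos25° = 0 → T_Q = 0.466308·T_P.
ΣF_y = 0: T_P·sin65° + T_Q·sin25° = 270.
Substitute: T_P·(0.906308 + 0.466308·0.422618) = 270 → T_P = 244.703 ≈ 244.7 N.
Then T_Q = 0.466308 × 244.703 = 114.1 N.

T_P = 244.7 N, T_Q = 114.1 N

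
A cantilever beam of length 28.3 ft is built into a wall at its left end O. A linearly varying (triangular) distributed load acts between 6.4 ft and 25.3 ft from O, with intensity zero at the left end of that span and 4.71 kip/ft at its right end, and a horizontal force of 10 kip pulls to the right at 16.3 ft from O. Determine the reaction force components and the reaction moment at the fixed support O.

O_x = -10.00 kip, O_y = 44.51 kip, M_O = 845.7 kip·ft

Resultant of the triangular load: ½ × 4.71 × 18.9 = 44.5095 kip, acting at 19 ft from O (one-third of the span from the peak).
ΣF_x = 0: O_x + 10 = 0 → O_x = -10.00 kip.
ΣF_y = 0: O_y − ½·4.71·18.9 = 0 → O_y = 44.51 kip.
ΣM about O: M_O − (½·4.71·18.9)·19 = 0 → M_O = 845.7 kip·ft.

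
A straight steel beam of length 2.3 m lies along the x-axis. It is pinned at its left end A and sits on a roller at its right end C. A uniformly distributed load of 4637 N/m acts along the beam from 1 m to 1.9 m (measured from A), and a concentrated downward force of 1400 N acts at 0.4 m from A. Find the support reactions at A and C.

A_x = 0, A_y = 2699 N, C_y = 2874 N

Resultant of the distributed load: 4637 × 0.9 = 4173.3 N at 1.45 m from A.
Taking moments about A: C_y·2.3 − (4637·0.9)·1.45 − 1400·0.4 = 0 → C_y = 6611.285/2.3 = 2874.47 ≈ 2874 N.
ΣF_y = 0: A_y + 2874.47 − 4637·0.9 − 1400 = 0 → A_y = 2699 N.
ΣF_x = 0: no horizontal applied forces, so A_x = 0.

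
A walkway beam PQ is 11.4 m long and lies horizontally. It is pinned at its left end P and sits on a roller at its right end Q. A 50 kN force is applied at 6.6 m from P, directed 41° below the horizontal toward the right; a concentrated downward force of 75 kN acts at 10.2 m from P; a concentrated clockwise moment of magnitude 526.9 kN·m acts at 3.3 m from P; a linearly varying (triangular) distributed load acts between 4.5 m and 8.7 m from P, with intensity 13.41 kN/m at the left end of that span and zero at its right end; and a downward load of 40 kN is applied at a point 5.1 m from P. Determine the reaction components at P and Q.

P_x = -37.74 kN, P_y = 11.18 kN, Q_y = 164.8 kN

Resultant of the triangular load: ½ × 13.41 × 4.2 = 28.161 kN, acting at 5.9 m from P (one-third of the span from the peak).
Taking moments about P: Q_y·11.4 − 50·sin41°·6.6 − 75·10.2 − 526.9 − (½·13.41·4.2)·5.9 − 40·5.1 = 0 → Q_y = 1878.55/11.4 = 164.785 ≈ 164.8 kN.
ΣF_y = 0: P_y + 164.785 − 50·sin41° − 75 − ½·13.41·4.2 − 40 = 0 → P_y = 11.18 kN.
ΣF_x = 0: P_x + 50·cos41° = 0 → P_x = -37.74 kN.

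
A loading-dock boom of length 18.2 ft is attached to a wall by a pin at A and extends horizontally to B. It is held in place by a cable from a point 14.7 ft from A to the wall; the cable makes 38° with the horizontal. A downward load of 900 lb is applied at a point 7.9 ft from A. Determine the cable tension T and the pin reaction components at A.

ΣM about A: T·sin38°·14.7 − 900·7.9 = 0 → T = 7110/(14.7·0.615661) = 785.617 ≈ 785.6 lb.
ΣF_x = 0: A_x − T·cos38° = 0 → A_x = 785.617 × 0.788011 = 619.1 lb.
ΣF_y = 0: A_y + T·sin38° − 900 = 0 → A_y = 900 − 785.617 × 0.615661 = 416.3 lb.

T = 785.6 lb, A_x = 619.1 lb, A_y = 416.3 lb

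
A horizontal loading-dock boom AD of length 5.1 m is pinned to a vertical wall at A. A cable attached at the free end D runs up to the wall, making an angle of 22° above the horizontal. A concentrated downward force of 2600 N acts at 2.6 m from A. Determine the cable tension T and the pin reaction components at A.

T = 3538 N, A_x = 3281 N, A_y = 1275 N

ΣM about A: T·sin22°·5.1 − 2600·2.6 = 0 → T = 6760/(5.1·0.374607) = 3538.35 ≈ 3538 N.
ΣF_x = 0: A_x − T·cos22° = 0 → A_x = 3538.35 × 0.927184 = 3281 N.
ΣF_y = 0: A_y + T·sin22° − 2600 = 0 → A_y = 2600 − 3538.35 × 0.374607 = 1275 N.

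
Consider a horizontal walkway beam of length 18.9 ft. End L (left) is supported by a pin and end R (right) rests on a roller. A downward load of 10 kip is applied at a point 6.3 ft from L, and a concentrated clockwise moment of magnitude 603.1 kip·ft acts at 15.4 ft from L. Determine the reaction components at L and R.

L_x = 0, L_y = -25.24 kip, R_y = 35.24 kip

Moments about L: R_y·18.9 − 10·6.3 − 603.1 = 0 → R_y = 666.1/18.9 = 35.2434 ≈ 35.24 kip.
ΣF_y = 0: L_y + 35.2434 − 10 = 0 → L_y = -25.24 kip.
ΣF_x = 0: no horizontal applied forces, so L_x = 0.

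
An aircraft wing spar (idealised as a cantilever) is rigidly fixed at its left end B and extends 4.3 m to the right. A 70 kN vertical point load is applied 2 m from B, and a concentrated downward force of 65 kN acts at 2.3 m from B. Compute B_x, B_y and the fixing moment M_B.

ΣF_x = 0: B_x = 0.
ΣF_y = 0: B_y − 70 − 65 = 0 → B_y = 135.0 kN.
ΣM about B: M_B − 70·2 − 65·2.3 = 0 → M_B = 289.5 kN·m.

B_x = 0, B_y = 135.0 kN, M_B = 289.5 kN·m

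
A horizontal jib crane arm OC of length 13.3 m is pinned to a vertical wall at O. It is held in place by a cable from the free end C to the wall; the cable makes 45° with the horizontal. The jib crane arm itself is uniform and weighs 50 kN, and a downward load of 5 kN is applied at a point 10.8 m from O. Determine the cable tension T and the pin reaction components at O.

T = 41.10 kN, O_x = 29.06 kN, O_y = 25.94 kN

ΣM about O: T·sin45°·13.3 − 50·6.65 − 5·10.8 = 0 → T = 386.5/(13.3·0.707107) = 41.0972 ≈ 41.10 kN.
ΣF_x = 0: O_x − T·cos45° = 0 → O_x = 41.0972 × 0.707107 = 29.06 kN.
ΣF_y = 0: O_y + T·sin45° − 50 − 5 = 0 → O_y = 55 − 41.0972 × 0.707107 = 25.94 kN.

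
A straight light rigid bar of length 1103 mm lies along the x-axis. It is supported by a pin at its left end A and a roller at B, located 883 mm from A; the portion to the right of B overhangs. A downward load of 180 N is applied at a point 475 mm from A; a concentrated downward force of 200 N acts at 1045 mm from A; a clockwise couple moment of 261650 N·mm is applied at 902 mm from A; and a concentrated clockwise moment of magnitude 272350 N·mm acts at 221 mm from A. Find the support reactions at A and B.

A_x = 0, A_y = -558.3 N, B_y = 938.3 N

ΣM about A: B_y·883 − 180·475 − 200·1045 − 261650 − 272350 = 0 → B_y = 828500/883 = 938.279 ≈ 938.3 N.
ΣF_y = 0: A_y + 938.279 − 180 − 200 = 0 → A_y = -558.3 N.
ΣF_x = 0: no horizontal applied forces, so A_x = 0.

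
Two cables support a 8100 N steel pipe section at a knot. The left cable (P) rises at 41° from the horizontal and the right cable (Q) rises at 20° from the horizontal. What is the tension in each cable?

T_P = 8703 N, T_Q = 6989 N

ΣF_x = 0: −T_P·cos41° + T_Q·cos20° = 0 → T_Q = 0.803145·T_P.
ΣF_y = 0: T_P·sin41° + T_Q·sin20° = 8100.
Substitute: T_P·(0.656059 + 0.803145·0.34202) = 8100 → T_P = 8702.65 ≈ 8703 N.
Then T_Q = 0.803145 × 8702.65 = 6989 N.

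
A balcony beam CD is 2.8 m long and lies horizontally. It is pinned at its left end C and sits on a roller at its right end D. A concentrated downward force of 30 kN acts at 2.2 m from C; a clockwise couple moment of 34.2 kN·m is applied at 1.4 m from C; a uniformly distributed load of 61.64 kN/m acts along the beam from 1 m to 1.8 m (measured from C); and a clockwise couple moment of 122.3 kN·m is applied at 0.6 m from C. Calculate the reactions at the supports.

Resultant of the distributed load: 61.64 × 0.8 = 49.312 kN at 1.4 m from C.
ΣM about C: D_y·2.8 − 30·2.2 − 34.2 − (61.64·0.8)·1.4 − 122.3 = 0 → D_y = 291.5368/2.8 = 104.12 ≈ 104.1 kN.
ΣF_y = 0: C_y + 104.12 − 30 − 61.64·0.8 = 0 → C_y = -24.81 kN.
ΣF_x = 0: no horizontal applied forces, so C_x = 0.

C_x = 0, C_y = -24.81 kN, D_y = 104.1 kN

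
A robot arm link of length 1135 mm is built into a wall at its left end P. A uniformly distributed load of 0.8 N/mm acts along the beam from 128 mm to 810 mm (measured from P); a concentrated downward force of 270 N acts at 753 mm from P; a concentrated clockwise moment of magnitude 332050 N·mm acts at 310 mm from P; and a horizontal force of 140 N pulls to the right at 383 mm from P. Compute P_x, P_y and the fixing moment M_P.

P_x = -140.0 N, P_y = 815.6 N, M_P = 791200 N·mm

Resultant of the distributed load: 0.8 × 682 = 545.6 N at 469 mm from P.
ΣF_x = 0: P_x + 140 = 0 → P_x = -140.0 N.
ΣF_y = 0: P_y − 0.8·682 − 270 = 0 → P_y = 815.6 N.
ΣM about P: M_P − (0.8·682)·469 − 270·753 − 332050 = 0 → M_P = 791200 N·mm.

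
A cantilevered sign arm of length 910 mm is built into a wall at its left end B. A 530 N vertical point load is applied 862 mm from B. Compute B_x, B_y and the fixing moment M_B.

B_x = 0, B_y = 530.0 N, M_B = 456900 N·mm

ΣF_x = 0: B_x = 0.
ΣF_y = 0: B_y − 530 = 0 → B_y = 530.0 N.
ΣM about B: M_B − 530·862 = 0 → M_B = 456900 N·mm.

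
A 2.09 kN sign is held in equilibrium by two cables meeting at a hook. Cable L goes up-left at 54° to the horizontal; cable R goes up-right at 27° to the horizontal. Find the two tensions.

T_L = 1.885 kN, T_R = 1.244 kN

ΣF_x = 0: −T_L·cos54° + T_R·cos27° = 0 → T_R = 0.659687·T_L.
ΣF_y = 0: T_L·sin54° + T_R·sin27° = 2.09.
Substitute: T_L·(0.809017 + 0.659687·0.45399) = 2.09 → T_L = 1.88542 ≈ 1.885 kN.
Then T_R = 0.659687 × 1.88542 = 1.244 kN.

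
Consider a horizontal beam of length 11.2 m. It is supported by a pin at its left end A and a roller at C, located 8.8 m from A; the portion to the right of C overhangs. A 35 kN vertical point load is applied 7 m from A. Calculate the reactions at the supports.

A_x = 0, A_y = 7.159 kN, C_y = 27.84 kN

Moments about A: C_y·8.8 − 35·7 = 0 → C_y = 245/8.8 = 27.8409 ≈ 27.84 kN.
ΣF_y = 0: A_y + 27.8409 − 35 = 0 → A_y = 7.159 kN.
ΣF_x = 0: no horizontal applied forces, so A_x = 0.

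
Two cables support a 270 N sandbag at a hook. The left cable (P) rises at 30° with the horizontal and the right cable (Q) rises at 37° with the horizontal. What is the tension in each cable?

T_P = 234.3 N, T_Q = 254.0 N

ΣF_x = 0: −T_P·cos30° + T_Q·cos37° = 0 → T_Q = 1.08438·T_P.
ΣF_y = 0: T_P·sin30° + T_Q·sin37° = 270.
Substitute: T_P·(0.5 + 1.08438·0.601815) = 270 → T_P = 234.254 ≈ 234.3 N.
Then T_Q = 1.08438 × 234.254 = 254.0 N.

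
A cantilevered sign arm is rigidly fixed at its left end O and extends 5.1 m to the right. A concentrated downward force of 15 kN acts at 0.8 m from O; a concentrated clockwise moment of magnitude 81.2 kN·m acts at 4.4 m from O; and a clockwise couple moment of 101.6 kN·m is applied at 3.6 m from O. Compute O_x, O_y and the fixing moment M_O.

O_x = 0, O_y = 15.00 kN, M_O = 194.8 kN·m

ΣF_x = 0: O_x = 0.
ΣF_y = 0: O_y − 15 = 0 → O_y = 15.00 kN.
ΣM about O: M_O − 15·0.8 − 81.2 − 101.6 = 0 → M_O = 194.8 kN·m.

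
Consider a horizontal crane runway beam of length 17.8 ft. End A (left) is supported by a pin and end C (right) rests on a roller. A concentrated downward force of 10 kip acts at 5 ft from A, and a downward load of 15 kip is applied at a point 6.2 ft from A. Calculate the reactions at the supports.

Taking moments about A: C_y·17.8 − 10·5 − 15·6.2 = 0 → C_y = 143/17.8 = 8.03371 ≈ 8.034 kip.
ΣF_y = 0: A_y + 8.03371 − 10 − 15 = 0 → A_y = 16.97 kip.
ΣF_x = 0: no horizontal applied forces, so A_x = 0.

A_x = 0, A_y = 16.97 kip, C_y = 8.034 kip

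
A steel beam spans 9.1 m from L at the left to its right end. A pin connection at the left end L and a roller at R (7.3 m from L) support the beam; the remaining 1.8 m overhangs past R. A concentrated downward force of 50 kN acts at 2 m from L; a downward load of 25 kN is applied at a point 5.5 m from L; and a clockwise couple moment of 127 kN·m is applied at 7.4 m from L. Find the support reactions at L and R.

L_x = 0, L_y = 25.07 kN, R_y = 49.93 kN

Moments about L: R_y·7.3 − 50·2 − 25·5.5 − 127 = 0 → R_y = 364.5/7.3 = 49.9315 ≈ 49.93 kN.
ΣF_y = 0: L_y + 49.9315 − 50 − 25 = 0 → L_y = 25.07 kN.
ΣF_x = 0: no horizontal applied forces, so L_x = 0.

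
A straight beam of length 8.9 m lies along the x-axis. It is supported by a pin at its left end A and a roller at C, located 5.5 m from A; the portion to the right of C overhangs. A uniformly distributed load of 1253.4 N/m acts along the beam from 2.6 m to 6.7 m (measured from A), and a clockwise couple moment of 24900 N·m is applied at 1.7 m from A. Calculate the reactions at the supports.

A_x = 0, A_y = -3733 N, C_y = 8872 N

Resultant of the distributed load: 1253.4 × 4.1 = 5138.94 N at 4.65 m from A.
Taking moments about A: C_y·5.5 − (1253.4·4.1)·4.65 − 24900 = 0 → C_y = 48796.071/5.5 = 8872.01 ≈ 8872 N.
ΣF_y = 0: A_y + 8872.01 − 1253.4·4.1 = 0 → A_y = -3733 N.
ΣF_x = 0: no horizontal applied forces, so A_x = 0.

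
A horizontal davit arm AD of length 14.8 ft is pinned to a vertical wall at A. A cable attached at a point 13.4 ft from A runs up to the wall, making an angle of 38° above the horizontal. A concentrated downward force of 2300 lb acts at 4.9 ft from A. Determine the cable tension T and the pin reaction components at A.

T = 1366 lb, A_x = 1076 lb, A_y = 1459 lb

ΣM about A: T·sin38°·13.4 − 2300·4.9 = 0 → T = 11270/(13.4·0.615661) = 1366.08 ≈ 1366 lb.
ΣF_x = 0: A_x − T·cos38° = 0 → A_x = 1366.08 × 0.788011 = 1076 lb.
ΣF_y = 0: A_y + T·sin38° − 2300 = 0 → A_y = 2300 − 1366.08 × 0.615661 = 1459 lb.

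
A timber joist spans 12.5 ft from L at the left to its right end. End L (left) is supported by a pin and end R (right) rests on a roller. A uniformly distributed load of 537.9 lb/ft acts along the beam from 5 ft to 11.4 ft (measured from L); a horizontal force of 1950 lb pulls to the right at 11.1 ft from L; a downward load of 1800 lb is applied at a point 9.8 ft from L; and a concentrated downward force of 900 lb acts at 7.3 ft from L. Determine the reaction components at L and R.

L_x = -1950 lb, L_y = 1947 lb, R_y = 4195 lb

Resultant of the distributed load: 537.9 × 6.4 = 3442.56 lb at 8.2 ft from L.
ΣM about L: R_y·12.5 − (537.9·6.4)·8.2 − 1800·9.8 − 900·7.3 = 0 → R_y = 52438.992/12.5 = 4195.12 ≈ 4195 lb.
ΣF_y = 0: L_y + 4195.12 − 537.9·6.4 − 1800 − 900 = 0 → L_y = 1947 lb.
ΣF_x = 0: L_x + 1950 = 0 → L_x = -1950 lb.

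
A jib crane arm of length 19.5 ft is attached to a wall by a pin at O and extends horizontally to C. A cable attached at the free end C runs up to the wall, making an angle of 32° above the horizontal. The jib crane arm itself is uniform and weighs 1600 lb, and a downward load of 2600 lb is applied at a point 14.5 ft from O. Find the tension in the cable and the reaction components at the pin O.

T = 5158 lb, O_x = 4374 lb, O_y = 1467 lb

ΣM about O: T·sin32°·19.5 − 1600·9.75 − 2600·14.5 = 0 → T = 53300/(19.5·0.529919) = 5158.02 ≈ 5158 lb.
ΣF_x = 0: O_x − T·cos32° = 0 → O_x = 5158.02 × 0.848048 = 4374 lb.
ΣF_y = 0: O_y + T·sin32° − 1600 − 2600 = 0 → O_y = 4200 − 5158.02 × 0.529919 = 1467 lb.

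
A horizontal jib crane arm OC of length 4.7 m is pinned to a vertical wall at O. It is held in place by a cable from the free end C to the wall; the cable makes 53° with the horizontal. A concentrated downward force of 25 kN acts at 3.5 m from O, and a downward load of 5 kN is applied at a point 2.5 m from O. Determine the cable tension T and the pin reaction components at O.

T = 26.64 kN, O_x = 16.03 kN, O_y = 8.723 kN

ΣM about O: T·sin53°·4.7 − 25·3.5 − 5·2.5 = 0 → T = 100/(4.7·0.798636) = 26.6412 ≈ 26.64 kN.
ΣF_x = 0: O_x − T·cos53° = 0 → O_x = 26.6412 × 0.601815 = 16.03 kN.
ΣF_y = 0: O_y + T·sin53° − 25 − 5 = 0 → O_y = 30 − 26.6412 × 0.798636 = 8.723 kN.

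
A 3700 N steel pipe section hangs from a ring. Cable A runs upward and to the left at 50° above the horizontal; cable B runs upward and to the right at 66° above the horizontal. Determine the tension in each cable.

ΣF_x = 0: −T_A·cos50° + T_B·cos66° = 0 → T_B = 1.58035·T_A.
ΣF_y = 0: T_A·sin50° + T_B·sin66° = 3700.
Substitute: T_A·(0.766044 + 1.58035·0.913545) = 3700 → T_A = 1674.39 ≈ 1674 N.
Then T_B = 1.58035 × 1674.39 = 2646 N.

T_A = 1674 N, T_B = 2646 N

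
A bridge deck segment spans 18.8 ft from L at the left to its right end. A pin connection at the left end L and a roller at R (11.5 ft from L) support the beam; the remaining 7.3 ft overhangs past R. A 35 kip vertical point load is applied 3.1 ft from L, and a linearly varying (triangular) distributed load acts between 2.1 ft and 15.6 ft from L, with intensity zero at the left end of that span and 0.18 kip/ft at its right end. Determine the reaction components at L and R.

Resultant of the triangular load: ½ × 0.18 × 13.5 = 1.215 kip, acting at 11.1 ft from L (one-third of the span from the peak).
Moments about L: R_y·11.5 − 35·3.1 − (½·0.18·13.5)·11.1 = 0 → R_y = 121.9865/11.5 = 10.6075 ≈ 10.61 kip.
ΣF_y = 0: L_y + 10.6075 − 35 − ½·0.18·13.5 = 0 → L_y = 25.61 kip.
ΣF_x = 0: no horizontal applied forces, so L_x = 0.

L_x = 0, L_y = 25.61 kip, R_y = 10.61 kip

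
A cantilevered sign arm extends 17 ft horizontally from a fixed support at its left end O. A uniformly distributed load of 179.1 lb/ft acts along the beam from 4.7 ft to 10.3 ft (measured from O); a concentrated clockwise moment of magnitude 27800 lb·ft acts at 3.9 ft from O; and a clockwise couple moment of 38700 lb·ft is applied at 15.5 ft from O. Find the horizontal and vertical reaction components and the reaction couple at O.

Resultant of the distributed load: 179.1 × 5.6 = 1002.96 lb at 7.5 ft from O.
ΣF_x = 0: O_x = 0.
ΣF_y = 0: O_y − 179.1·5.6 = 0 → O_y = 1003 lb.
ΣM about O: M_O − (179.1·5.6)·7.5 − 27800 − 38700 = 0 → M_O = 74020 lb·ft.

O_x = 0, O_y = 1003 lb, M_O = 74020 lb·ft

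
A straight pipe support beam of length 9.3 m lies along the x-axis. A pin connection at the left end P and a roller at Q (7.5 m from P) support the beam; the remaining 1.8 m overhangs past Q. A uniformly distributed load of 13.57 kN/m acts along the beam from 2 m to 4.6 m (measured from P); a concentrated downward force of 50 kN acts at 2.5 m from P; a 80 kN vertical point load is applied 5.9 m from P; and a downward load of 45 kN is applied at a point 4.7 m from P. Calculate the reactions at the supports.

P_x = 0, P_y = 86.96 kN, Q_y = 123.3 kN

Resultant of the distributed load: 13.57 × 2.6 = 35.282 kN at 3.3 m from P.
Moments about P: Q_y·7.5 − (13.57·2.6)·3.3 − 50·2.5 − 80·5.9 − 45·4.7 = 0 → Q_y = 924.9306/7.5 = 123.324 ≈ 123.3 kN.
ΣF_y = 0: P_y + 123.324 − 13.57·2.6 − 50 − 80 − 45 = 0 → P_y = 86.96 kN.
ΣF_x = 0: no horizontal applied forces, so P_x = 0.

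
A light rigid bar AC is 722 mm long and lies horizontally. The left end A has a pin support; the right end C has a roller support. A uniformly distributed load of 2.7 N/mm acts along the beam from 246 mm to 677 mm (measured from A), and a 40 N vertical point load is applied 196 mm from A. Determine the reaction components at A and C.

Resultant of the distributed load: 2.7 × 431 = 1163.7 N at 461.5 mm from A.
Taking moments about A: C_y·722 − (2.7·431)·461.5 − 40·196 = 0 → C_y = 544887.55/722 = 754.692 ≈ 754.7 N.
ΣF_y = 0: A_y + 754.692 − 2.7·431 − 40 = 0 → A_y = 449.0 N.
ΣF_x = 0: no horizontal applied forces, so A_x = 0.

A_x = 0, A_y = 449.0 N, C_y = 754.7 N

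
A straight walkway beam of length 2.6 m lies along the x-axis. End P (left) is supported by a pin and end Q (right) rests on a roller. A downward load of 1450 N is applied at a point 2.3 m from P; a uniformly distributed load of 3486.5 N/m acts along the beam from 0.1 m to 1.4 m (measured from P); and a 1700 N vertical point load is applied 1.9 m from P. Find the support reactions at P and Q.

P_x = 0, P_y = 3850 N, Q_y = 3832 N

Resultant of the distributed load: 3486.5 × 1.3 = 4532.45 N at 0.75 m from P.
ΣM about P: Q_y·2.6 − 1450·2.3 − (3486.5·1.3)·0.75 − 1700·1.9 = 0 → Q_y = 9964.3375/2.6 = 3832.44 ≈ 3832 N.
ΣF_y = 0: P_y + 3832.44 − 1450 − 3486.5·1.3 − 1700 = 0 → P_y = 3850 N.
ΣF_x = 0: no horizontal applied forces, so P_x = 0.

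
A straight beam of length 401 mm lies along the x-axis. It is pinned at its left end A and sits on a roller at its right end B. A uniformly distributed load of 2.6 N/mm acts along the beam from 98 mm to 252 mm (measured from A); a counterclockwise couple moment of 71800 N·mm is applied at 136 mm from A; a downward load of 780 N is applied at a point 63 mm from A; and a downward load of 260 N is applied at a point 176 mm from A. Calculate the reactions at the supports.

A_x = 0, A_y = 1208 N, B_y = 232.3 N

Resultant of the distributed load: 2.6 × 154 = 400.4 N at 175 mm from A.
Moments about A: B_y·401 − (2.6·154)·175 + 71800 − 780·63 − 260·176 = 0 → B_y = 93170/401 = 232.344 ≈ 232.3 N.
ΣF_y = 0: A_y + 232.344 − 2.6·154 − 780 − 260 = 0 → A_y = 1208 N.
ΣF_x = 0: no horizontal applied forces, so A_x = 0.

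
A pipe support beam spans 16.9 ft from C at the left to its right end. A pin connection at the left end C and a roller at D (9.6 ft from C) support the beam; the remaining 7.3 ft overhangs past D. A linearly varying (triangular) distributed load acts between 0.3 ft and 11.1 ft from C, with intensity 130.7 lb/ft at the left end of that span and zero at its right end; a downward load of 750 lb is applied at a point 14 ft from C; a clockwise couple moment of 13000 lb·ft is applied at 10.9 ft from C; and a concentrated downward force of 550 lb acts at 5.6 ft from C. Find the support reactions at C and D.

Resultant of the triangular load: ½ × 130.7 × 10.8 = 705.78 lb, acting at 3.9 ft from C (one-third of the span from the peak).
ΣM about C: D_y·9.6 − (½·130.7·10.8)·3.9 − 750·14 − 13000 − 550·5.6 = 0 → D_y = 29332.542/9.6 = 3055.47 ≈ 3055 lb.
ΣF_y = 0: C_y + 3055.47 − ½·130.7·10.8 − 750 − 550 = 0 → C_y = -1050 lb.
ΣF_x = 0: no horizontal applied forces, so C_x = 0.

C_x = 0, C_y = -1050 lb, D_y = 3055 lb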